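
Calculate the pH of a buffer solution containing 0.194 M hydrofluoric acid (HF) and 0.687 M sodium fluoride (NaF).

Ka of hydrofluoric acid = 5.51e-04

pKa = -log(5.51e-04) = 3.26. pH = pKa + log([A⁻]/[HA]) = 3.26 + log(0.687/0.194)

pH = 3.81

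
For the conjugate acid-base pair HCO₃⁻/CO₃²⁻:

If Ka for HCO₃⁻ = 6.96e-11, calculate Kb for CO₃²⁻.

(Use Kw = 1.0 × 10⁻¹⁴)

For a conjugate pair Ka × Kb = Kw, so Kb = Kw/Ka = 1.0 × 10⁻¹⁴ / 6.96e-11 = 1.44e-04.

K_b = 1.44e-04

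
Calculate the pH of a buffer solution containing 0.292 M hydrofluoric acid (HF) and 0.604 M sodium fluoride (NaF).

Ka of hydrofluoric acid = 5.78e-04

pKa = -log(5.78e-04) = 3.24. pH = pKa + log([A⁻]/[HA]) = 3.24 + log(0.604/0.292)

pH = 3.55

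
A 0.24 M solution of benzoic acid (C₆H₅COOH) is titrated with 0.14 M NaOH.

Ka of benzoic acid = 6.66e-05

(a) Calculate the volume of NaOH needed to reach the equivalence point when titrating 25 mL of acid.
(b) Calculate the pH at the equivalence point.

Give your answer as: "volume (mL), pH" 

moles acid = 0.24 × 25/1000 = 0.006 mol; V_base = moles/0.14 × 1000 = 42.9 mL. At equivalence only the conjugate base is present: [A⁻] = 0.006/0.068 = 8.8421e-02 M. Kb = Kw/Ka = 1.50e-10; [OH⁻] = √(Kb × [A⁻]) = 3.6437e-06; pOH = 5.44; pH = 14 - pOH = 8.56.

V = 42.9 mL, pH = 8.56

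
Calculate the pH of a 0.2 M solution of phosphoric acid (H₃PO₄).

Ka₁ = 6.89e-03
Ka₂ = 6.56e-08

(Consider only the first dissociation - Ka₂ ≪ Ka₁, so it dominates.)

First dissociation dominates. From Ka₁ = [H⁺][HA⁻]/[H₂A], x² + Ka₁·x − Ka₁·C = 0 with C = 0.2 M and Ka₁ = 6.89e-03. Solving: [H⁺] = (−Ka₁ + √(Ka₁² + 4·Ka₁·C)) / 2 = 3.3836e-02 M. pH = -log(3.3836e-02) = 1.47.

pH = 1.47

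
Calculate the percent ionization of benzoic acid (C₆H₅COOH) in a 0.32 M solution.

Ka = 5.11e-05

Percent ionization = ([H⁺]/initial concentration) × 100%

Using Ka equilibrium: x² + Ka×x - Ka×C = 0. Solving: [H⁺] = 4.0183e-03. Percent = (4.0183e-03/0.32) × 100

Percent ionization = 1.26%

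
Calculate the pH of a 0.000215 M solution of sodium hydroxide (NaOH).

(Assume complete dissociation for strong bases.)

[OH⁻] = 0.000215 M for strong base. pOH = -log[OH⁻] = 3.67, pH = 14 - pOH

pH = 10.33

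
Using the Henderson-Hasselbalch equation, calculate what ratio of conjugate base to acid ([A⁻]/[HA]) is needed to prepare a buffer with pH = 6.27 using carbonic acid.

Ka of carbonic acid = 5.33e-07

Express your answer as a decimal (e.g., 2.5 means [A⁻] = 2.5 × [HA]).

pKa = -log(5.33e-07) = 6.2733. pH = pKa + log([A⁻]/[HA]), so log([A⁻]/[HA]) = pH − pKa = 6.27 − 6.2733 = -0.0033. [A⁻]/[HA] = 10^(-0.0033) = 0.992

[A⁻]/[HA] = 0.992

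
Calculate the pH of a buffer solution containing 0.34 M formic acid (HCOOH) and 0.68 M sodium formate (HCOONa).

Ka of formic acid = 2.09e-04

pKa = -log(2.09e-04) = 3.68. pH = pKa + log([A⁻]/[HA]) = 3.68 + log(0.68/0.34)

pH = 3.98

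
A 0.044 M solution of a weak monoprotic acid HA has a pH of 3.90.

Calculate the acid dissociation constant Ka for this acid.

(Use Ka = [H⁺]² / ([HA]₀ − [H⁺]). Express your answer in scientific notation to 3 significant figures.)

[H⁺] = 10^(−pH) = 10^(−3.90) = 1.259e-04 M. For HA ⇌ H⁺ + A⁻, Ka = [H⁺][A⁻]/[HA] = [H⁺]² / ([HA]₀ − [H⁺]) = (1.259e-04)² / (0.044 − 1.259e-04) = 3.61e-07.

K_a = 3.61e-07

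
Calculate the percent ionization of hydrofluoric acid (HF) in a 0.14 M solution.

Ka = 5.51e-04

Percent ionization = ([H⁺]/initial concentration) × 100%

Using Ka equilibrium: x² + Ka×x - Ka×C = 0. Solving: [H⁺] = 8.5118e-03. Percent = (8.5118e-03/0.14) × 100

Percent ionization = 6.08%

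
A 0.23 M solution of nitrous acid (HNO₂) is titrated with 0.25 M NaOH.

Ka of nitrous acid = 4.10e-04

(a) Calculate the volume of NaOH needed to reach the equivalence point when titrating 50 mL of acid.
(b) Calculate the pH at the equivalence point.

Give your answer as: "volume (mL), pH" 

moles acid = 0.23 × 50/1000 = 0.0115 mol; V_base = moles/0.25 × 1000 = 46.0 mL. At equivalence only the conjugate base is present: [A⁻] = 0.0115/0.096 = 1.1979e-01 M. Kb = Kw/Ka = 2.44e-11; [OH⁻] = √(Kb × [A⁻]) = 1.7093e-06; pOH = 5.77; pH = 14 - pOH = 8.23.

V = 46.0 mL, pH = 8.23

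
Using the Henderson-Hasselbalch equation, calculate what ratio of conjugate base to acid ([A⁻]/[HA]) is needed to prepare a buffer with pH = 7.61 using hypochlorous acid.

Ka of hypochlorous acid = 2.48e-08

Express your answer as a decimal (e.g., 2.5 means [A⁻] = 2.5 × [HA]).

pKa = -log(2.48e-08) = 7.6055. pH = pKa + log([A⁻]/[HA]), so log([A⁻]/[HA]) = pH − pKa = 7.61 − 7.6055 = 0.0045. [A⁻]/[HA] = 10^(0.0045) = 1.01

[A⁻]/[HA] = 1.01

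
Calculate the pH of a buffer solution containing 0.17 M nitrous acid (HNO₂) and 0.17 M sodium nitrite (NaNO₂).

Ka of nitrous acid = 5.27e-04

pKa = -log(5.27e-04) = 3.28. pH = pKa + log([A⁻]/[HA]) = 3.28 + log(0.17/0.17)

pH = 3.28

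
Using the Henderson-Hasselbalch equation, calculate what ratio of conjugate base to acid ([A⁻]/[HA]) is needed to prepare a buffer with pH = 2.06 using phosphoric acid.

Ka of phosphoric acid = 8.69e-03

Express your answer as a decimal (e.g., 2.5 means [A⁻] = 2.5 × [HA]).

pKa = -log(8.69e-03) = 2.0610. pH = pKa + log([A⁻]/[HA]), so log([A⁻]/[HA]) = pH − pKa = 2.06 − 2.0610 = -0.0010. [A⁻]/[HA] = 10^(-0.0010) = 0.998

[A⁻]/[HA] = 0.998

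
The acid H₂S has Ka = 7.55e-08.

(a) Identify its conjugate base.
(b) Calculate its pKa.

(a) The conjugate base is formed by removing one H⁺ from H₂S, giving HS⁻. (b) pKa = -log(Ka) = -log(7.55e-08) = 7.12.

Conjugate base: HS⁻; pK_a = 7.12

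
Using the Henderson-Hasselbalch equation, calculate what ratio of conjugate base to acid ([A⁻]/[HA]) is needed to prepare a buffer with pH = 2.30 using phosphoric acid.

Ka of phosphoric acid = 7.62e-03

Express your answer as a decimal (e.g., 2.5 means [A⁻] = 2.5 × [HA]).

pKa = -log(7.62e-03) = 2.1180. pH = pKa + log([A⁻]/[HA]), so log([A⁻]/[HA]) = pH − pKa = 2.30 − 2.1180 = 0.1820. [A⁻]/[HA] = 10^(0.1820) = 1.52

[A⁻]/[HA] = 1.52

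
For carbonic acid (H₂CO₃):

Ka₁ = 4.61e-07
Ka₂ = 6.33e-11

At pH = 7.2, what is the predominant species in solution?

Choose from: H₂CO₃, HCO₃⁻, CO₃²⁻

pKa₁ = 6.34, pKa₂ = 10.20. For a polyprotic acid the predominant species crosses at each pKa: below pKa_n the protonated form dominates, above it the deprotonated form does. At pH = 7.2, the predominant species is HCO₃⁻.

HCO₃⁻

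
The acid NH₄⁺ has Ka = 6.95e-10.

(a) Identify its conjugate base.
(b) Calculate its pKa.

(a) The conjugate base is formed by removing one H⁺ from NH₄⁺, giving NH₃. (b) pKa = -log(Ka) = -log(6.95e-10) = 9.16.

Conjugate base: NH₃; pK_a = 9.16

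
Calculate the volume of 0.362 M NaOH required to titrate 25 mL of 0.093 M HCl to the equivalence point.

At equivalence: moles acid = moles base. moles HCl = 0.093 × 25/1000 = 0.002325 mol. V_base = moles / 0.362 × 1000 = 6.4 mL.

V_{base} = 6.4 mL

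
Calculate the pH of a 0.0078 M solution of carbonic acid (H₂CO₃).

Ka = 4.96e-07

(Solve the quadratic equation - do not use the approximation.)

x² + Ka×x - Ka×C = 0. Using quadratic formula: [H⁺] = 6.1952e-05

pH = 4.21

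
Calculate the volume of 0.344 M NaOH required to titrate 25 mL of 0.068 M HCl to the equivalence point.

At equivalence: moles acid = moles base. moles HCl = 0.068 × 25/1000 = 0.0017 mol. V_base = moles / 0.344 × 1000 = 4.9 mL.

V_{base} = 4.9 mL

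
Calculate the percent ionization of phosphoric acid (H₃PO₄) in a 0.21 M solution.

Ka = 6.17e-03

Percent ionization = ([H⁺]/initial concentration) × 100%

Using Ka equilibrium: x² + Ka×x - Ka×C = 0. Solving: [H⁺] = 3.3043e-02. Percent = (3.3043e-02/0.21) × 100

Percent ionization = 15.7%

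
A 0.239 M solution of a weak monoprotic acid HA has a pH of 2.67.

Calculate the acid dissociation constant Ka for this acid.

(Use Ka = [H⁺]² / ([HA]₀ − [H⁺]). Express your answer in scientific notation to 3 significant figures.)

[H⁺] = 10^(−pH) = 10^(−2.67) = 2.138e-03 M. For HA ⇌ H⁺ + A⁻, Ka = [H⁺][A⁻]/[HA] = [H⁺]² / ([HA]₀ − [H⁺]) = (2.138e-03)² / (0.239 − 2.138e-03) = 1.93e-05.

K_a = 1.93e-05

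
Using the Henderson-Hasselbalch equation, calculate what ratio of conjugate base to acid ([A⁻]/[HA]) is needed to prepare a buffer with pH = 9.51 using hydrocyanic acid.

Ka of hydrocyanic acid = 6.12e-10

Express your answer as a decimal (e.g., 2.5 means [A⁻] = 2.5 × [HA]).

pKa = -log(6.12e-10) = 9.2132. pH = pKa + log([A⁻]/[HA]), so log([A⁻]/[HA]) = pH − pKa = 9.51 − 9.2132 = 0.2968. [A⁻]/[HA] = 10^(0.2968) = 1.98

[A⁻]/[HA] = 1.98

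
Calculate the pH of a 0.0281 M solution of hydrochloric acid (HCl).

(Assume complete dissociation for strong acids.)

[H⁺] = 0.0281 M for strong acid. pH = -log[H⁺] = -log(0.0281)

pH = 1.55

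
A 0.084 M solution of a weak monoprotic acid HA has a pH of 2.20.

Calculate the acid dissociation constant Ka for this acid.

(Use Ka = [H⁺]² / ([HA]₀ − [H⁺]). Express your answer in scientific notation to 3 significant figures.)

[H⁺] = 10^(−pH) = 10^(−2.20) = 6.310e-03 M. For HA ⇌ H⁺ + A⁻, Ka = [H⁺][A⁻]/[HA] = [H⁺]² / ([HA]₀ − [H⁺]) = (6.310e-03)² / (0.084 − 6.310e-03) = 5.12e-04.

K_a = 5.12e-04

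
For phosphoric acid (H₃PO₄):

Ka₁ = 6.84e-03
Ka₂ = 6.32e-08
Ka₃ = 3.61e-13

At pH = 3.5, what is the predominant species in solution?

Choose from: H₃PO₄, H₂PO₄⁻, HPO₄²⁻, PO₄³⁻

pKa₁ = 2.16, pKa₂ = 7.20, pKa₃ = 12.44. For a polyprotic acid the predominant species crosses at each pKa: below pKa_n the protonated form dominates, above it the deprotonated form does. At pH = 3.5, the predominant species is H₂PO₄⁻.

H₂PO₄⁻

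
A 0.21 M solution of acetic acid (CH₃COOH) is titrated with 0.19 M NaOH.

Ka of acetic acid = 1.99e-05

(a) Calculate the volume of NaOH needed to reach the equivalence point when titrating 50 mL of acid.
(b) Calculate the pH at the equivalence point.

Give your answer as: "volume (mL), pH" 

moles acid = 0.21 × 50/1000 = 0.0105 mol; V_base = moles/0.19 × 1000 = 55.3 mL. At equivalence only the conjugate base is present: [A⁻] = 0.0105/0.105 = 9.9750e-02 M. Kb = Kw/Ka = 5.03e-10; [OH⁻] = √(Kb × [A⁻]) = 7.0799e-06; pOH = 5.15; pH = 14 - pOH = 8.85.

V = 55.3 mL, pH = 8.85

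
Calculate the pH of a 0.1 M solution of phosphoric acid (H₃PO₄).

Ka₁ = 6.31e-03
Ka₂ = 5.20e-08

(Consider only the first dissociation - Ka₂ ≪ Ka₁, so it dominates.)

First dissociation dominates. From Ka₁ = [H⁺][HA⁻]/[H₂A], x² + Ka₁·x − Ka₁·C = 0 with C = 0.1 M and Ka₁ = 6.31e-03. Solving: [H⁺] = (−Ka₁ + √(Ka₁² + 4·Ka₁·C)) / 2 = 2.2162e-02 M. pH = -log(2.2162e-02) = 1.65.

pH = 1.65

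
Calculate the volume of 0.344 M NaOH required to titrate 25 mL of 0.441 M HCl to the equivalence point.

At equivalence: moles acid = moles base. moles HCl = 0.441 × 25/1000 = 0.01103 mol. V_base = moles / 0.344 × 1000 = 32.0 mL.

V_{base} = 32.0 mL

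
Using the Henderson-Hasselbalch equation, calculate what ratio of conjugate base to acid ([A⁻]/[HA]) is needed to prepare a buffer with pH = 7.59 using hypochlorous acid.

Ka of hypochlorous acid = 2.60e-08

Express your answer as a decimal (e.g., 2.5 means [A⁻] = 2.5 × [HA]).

pKa = -log(2.60e-08) = 7.5850. pH = pKa + log([A⁻]/[HA]), so log([A⁻]/[HA]) = pH − pKa = 7.59 − 7.5850 = 0.0050. [A⁻]/[HA] = 10^(0.0050) = 1.01

[A⁻]/[HA] = 1.01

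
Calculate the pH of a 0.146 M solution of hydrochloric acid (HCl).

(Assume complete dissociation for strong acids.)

[H⁺] = 0.146 M for strong acid. pH = -log[H⁺] = -log(0.146)

pH = 0.84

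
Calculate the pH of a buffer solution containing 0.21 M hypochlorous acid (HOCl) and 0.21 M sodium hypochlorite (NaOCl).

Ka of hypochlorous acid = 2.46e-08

pKa = -log(2.46e-08) = 7.61. pH = pKa + log([A⁻]/[HA]) = 7.61 + log(0.21/0.21)

pH = 7.61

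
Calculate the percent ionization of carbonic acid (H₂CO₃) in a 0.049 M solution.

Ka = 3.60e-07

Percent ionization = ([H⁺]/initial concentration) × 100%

Using Ka equilibrium: x² + Ka×x - Ka×C = 0. Solving: [H⁺] = 1.3264e-04. Percent = (1.3264e-04/0.049) × 100

Percent ionization = 0.271%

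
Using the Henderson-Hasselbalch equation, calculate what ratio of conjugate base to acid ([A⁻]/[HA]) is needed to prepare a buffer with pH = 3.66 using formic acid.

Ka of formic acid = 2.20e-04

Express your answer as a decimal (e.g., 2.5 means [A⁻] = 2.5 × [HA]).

pKa = -log(2.20e-04) = 3.6576. pH = pKa + log([A⁻]/[HA]), so log([A⁻]/[HA]) = pH − pKa = 3.66 − 3.6576 = 0.0024. [A⁻]/[HA] = 10^(0.0024) = 1.01

[A⁻]/[HA] = 1.01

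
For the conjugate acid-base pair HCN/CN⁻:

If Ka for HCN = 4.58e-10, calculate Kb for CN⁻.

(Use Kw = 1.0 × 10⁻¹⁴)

For a conjugate pair Ka × Kb = Kw, so Kb = Kw/Ka = 1.0 × 10⁻¹⁴ / 4.58e-10 = 2.18e-05.

K_b = 2.18e-05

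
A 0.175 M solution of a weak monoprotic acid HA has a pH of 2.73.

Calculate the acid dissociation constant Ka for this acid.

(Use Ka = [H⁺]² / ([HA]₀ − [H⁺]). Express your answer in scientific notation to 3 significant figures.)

[H⁺] = 10^(−pH) = 10^(−2.73) = 1.862e-03 M. For HA ⇌ H⁺ + A⁻, Ka = [H⁺][A⁻]/[HA] = [H⁺]² / ([HA]₀ − [H⁺]) = (1.862e-03)² / (0.175 − 1.862e-03) = 2.00e-05.

K_a = 2.00e-05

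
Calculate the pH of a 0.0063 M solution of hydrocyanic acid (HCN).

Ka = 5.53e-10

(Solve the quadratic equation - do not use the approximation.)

x² + Ka×x - Ka×C = 0. Using quadratic formula: [H⁺] = 1.8662e-06

pH = 5.73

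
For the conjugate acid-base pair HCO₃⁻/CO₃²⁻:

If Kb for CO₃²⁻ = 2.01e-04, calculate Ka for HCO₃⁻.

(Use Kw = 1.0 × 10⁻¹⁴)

For a conjugate pair Ka × Kb = Kw, so Ka = Kw/Kb = 1.0 × 10⁻¹⁴ / 2.01e-04 = 4.98e-11.

K_a = 4.98e-11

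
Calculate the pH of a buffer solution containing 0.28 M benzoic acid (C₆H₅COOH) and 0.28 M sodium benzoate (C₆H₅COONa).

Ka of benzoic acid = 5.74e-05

pKa = -log(5.74e-05) = 4.24. pH = pKa + log([A⁻]/[HA]) = 4.24 + log(0.28/0.28)

pH = 4.24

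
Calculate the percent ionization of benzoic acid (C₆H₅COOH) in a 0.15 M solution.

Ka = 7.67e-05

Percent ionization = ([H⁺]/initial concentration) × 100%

Using Ka equilibrium: x² + Ka×x - Ka×C = 0. Solving: [H⁺] = 3.3538e-03. Percent = (3.3538e-03/0.15) × 100

Percent ionization = 2.24%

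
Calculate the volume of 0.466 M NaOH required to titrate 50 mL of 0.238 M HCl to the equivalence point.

At equivalence: moles acid = moles base. moles HCl = 0.238 × 50/1000 = 0.0119 mol. V_base = moles / 0.466 × 1000 = 25.5 mL.

V_{base} = 25.5 mL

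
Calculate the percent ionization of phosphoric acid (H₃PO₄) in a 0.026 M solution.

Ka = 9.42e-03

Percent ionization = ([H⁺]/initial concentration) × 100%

Using Ka equilibrium: x² + Ka×x - Ka×C = 0. Solving: [H⁺] = 1.1633e-02. Percent = (1.1633e-02/0.026) × 100

Percent ionization = 44.7%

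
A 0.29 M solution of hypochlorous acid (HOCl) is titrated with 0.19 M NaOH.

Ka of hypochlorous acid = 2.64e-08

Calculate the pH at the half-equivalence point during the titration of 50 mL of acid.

At half-equivalence [HA] = [A⁻], so Henderson-Hasselbalch gives pH = pKa = -log(2.64e-08) = 7.58.

pH = pKa = 7.58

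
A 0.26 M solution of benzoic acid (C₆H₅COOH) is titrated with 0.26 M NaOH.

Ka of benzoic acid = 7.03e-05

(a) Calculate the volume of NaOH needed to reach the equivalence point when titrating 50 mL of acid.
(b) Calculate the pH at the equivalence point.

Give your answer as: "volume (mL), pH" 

moles acid = 0.26 × 50/1000 = 0.013 mol; V_base = moles/0.26 × 1000 = 50.0 mL. At equivalence only the conjugate base is present: [A⁻] = 0.013/0.100 = 1.3000e-01 M. Kb = Kw/Ka = 1.42e-10; [OH⁻] = √(Kb × [A⁻]) = 4.3003e-06; pOH = 5.37; pH = 14 - pOH = 8.63.

V = 50.0 mL, pH = 8.63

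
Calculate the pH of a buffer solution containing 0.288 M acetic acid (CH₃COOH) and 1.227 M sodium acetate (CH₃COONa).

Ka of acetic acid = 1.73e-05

pKa = -log(1.73e-05) = 4.76. pH = pKa + log([A⁻]/[HA]) = 4.76 + log(1.227/0.288)

pH = 5.39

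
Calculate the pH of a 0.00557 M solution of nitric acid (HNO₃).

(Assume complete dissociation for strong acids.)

[H⁺] = 0.00557 M for strong acid. pH = -log[H⁺] = -log(0.00557)

pH = 2.25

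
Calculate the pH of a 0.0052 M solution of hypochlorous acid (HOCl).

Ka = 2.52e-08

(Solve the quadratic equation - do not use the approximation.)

x² + Ka×x - Ka×C = 0. Using quadratic formula: [H⁺] = 1.1435e-05

pH = 4.94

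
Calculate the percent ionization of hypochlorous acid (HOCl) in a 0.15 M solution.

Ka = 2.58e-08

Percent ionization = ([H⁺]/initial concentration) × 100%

Using Ka equilibrium: x² + Ka×x - Ka×C = 0. Solving: [H⁺] = 6.2196e-05. Percent = (6.2196e-05/0.15) × 100

Percent ionization = 0.0415%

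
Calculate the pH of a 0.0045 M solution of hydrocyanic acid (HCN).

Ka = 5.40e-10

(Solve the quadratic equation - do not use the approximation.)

x² + Ka×x - Ka×C = 0. Using quadratic formula: [H⁺] = 1.5586e-06

pH = 5.81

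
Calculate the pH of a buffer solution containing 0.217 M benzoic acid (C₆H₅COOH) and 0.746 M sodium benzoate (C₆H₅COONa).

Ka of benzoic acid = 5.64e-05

pKa = -log(5.64e-05) = 4.25. pH = pKa + log([A⁻]/[HA]) = 4.25 + log(0.746/0.217)

pH = 4.78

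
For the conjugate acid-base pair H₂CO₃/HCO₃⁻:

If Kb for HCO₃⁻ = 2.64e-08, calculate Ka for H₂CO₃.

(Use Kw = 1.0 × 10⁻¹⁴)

For a conjugate pair Ka × Kb = Kw, so Ka = Kw/Kb = 1.0 × 10⁻¹⁴ / 2.64e-08 = 3.79e-07.

K_a = 3.79e-07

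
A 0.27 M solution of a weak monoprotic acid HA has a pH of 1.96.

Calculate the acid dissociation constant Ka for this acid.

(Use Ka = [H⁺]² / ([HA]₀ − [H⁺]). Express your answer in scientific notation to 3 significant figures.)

[H⁺] = 10^(−pH) = 10^(−1.96) = 1.096e-02 M. For HA ⇌ H⁺ + A⁻, Ka = [H⁺][A⁻]/[HA] = [H⁺]² / ([HA]₀ − [H⁺]) = (1.096e-02)² / (0.27 − 1.096e-02) = 4.64e-04.

K_a = 4.64e-04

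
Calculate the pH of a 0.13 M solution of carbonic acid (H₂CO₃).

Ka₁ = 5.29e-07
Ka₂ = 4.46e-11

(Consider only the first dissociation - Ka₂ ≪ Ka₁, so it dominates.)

First dissociation dominates. From Ka₁ = [H⁺][HA⁻]/[H₂A], x² + Ka₁·x − Ka₁·C = 0 with C = 0.13 M and Ka₁ = 5.29e-07. Solving: [H⁺] = (−Ka₁ + √(Ka₁² + 4·Ka₁·C)) / 2 = 2.6198e-04 M. pH = -log(2.6198e-04) = 3.58.

pH = 3.58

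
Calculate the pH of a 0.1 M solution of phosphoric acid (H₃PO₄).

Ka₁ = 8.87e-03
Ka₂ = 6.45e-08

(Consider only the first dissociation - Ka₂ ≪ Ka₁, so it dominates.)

First dissociation dominates. From Ka₁ = [H⁺][HA⁻]/[H₂A], x² + Ka₁·x − Ka₁·C = 0 with C = 0.1 M and Ka₁ = 8.87e-03. Solving: [H⁺] = (−Ka₁ + √(Ka₁² + 4·Ka₁·C)) / 2 = 2.5676e-02 M. pH = -log(2.5676e-02) = 1.59.

pH = 1.59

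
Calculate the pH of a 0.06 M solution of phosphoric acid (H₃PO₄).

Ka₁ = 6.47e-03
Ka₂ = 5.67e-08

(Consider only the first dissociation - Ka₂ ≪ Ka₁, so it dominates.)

First dissociation dominates. From Ka₁ = [H⁺][HA⁻]/[H₂A], x² + Ka₁·x − Ka₁·C = 0 with C = 0.06 M and Ka₁ = 6.47e-03. Solving: [H⁺] = (−Ka₁ + √(Ka₁² + 4·Ka₁·C)) / 2 = 1.6732e-02 M. pH = -log(1.6732e-02) = 1.78.

pH = 1.78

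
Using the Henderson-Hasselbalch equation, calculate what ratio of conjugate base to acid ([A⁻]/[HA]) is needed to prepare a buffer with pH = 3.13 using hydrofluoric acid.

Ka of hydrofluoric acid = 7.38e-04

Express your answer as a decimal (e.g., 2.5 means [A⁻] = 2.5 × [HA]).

pKa = -log(7.38e-04) = 3.1319. pH = pKa + log([A⁻]/[HA]), so log([A⁻]/[HA]) = pH − pKa = 3.13 − 3.1319 = -0.0019. [A⁻]/[HA] = 10^(-0.0019) = 0.996

[A⁻]/[HA] = 0.996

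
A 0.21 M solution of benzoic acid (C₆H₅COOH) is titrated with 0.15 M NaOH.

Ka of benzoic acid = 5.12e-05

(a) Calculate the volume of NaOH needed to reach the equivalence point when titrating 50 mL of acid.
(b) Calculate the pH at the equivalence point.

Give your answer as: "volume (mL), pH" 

moles acid = 0.21 × 50/1000 = 0.0105 mol; V_base = moles/0.15 × 1000 = 70.0 mL. At equivalence only the conjugate base is present: [A⁻] = 0.0105/0.120 = 8.7500e-02 M. Kb = Kw/Ka = 1.95e-10; [OH⁻] = √(Kb × [A⁻]) = 4.1340e-06; pOH = 5.38; pH = 14 - pOH = 8.62.

V = 70.0 mL, pH = 8.62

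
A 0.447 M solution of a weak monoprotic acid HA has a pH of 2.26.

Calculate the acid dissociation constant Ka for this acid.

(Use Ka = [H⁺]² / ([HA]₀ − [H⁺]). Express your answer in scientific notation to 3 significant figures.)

[H⁺] = 10^(−pH) = 10^(−2.26) = 5.495e-03 M. For HA ⇌ H⁺ + A⁻, Ka = [H⁺][A⁻]/[HA] = [H⁺]² / ([HA]₀ − [H⁺]) = (5.495e-03)² / (0.447 − 5.495e-03) = 6.84e-05.

K_a = 6.84e-05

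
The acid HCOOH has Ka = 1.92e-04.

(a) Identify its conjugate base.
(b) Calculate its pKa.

(a) The conjugate base is formed by removing one H⁺ from HCOOH, giving HCOO⁻. (b) pKa = -log(Ka) = -log(1.92e-04) = 3.72.

Conjugate base: HCOO⁻; pK_a = 3.72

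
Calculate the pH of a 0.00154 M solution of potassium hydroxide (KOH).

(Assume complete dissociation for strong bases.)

[OH⁻] = 0.00154 M for strong base. pOH = -log[OH⁻] = 2.81, pH = 14 - pOH

pH = 11.19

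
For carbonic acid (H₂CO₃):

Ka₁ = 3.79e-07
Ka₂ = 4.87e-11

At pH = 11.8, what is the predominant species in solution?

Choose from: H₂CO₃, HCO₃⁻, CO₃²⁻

pKa₁ = 6.42, pKa₂ = 10.31. For a polyprotic acid the predominant species crosses at each pKa: below pKa_n the protonated form dominates, above it the deprotonated form does. At pH = 11.8, the predominant species is CO₃²⁻.

CO₃²⁻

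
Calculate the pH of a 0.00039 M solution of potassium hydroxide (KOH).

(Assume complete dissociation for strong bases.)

[OH⁻] = 0.00039 M for strong base. pOH = -log[OH⁻] = 3.41, pH = 14 - pOH

pH = 10.59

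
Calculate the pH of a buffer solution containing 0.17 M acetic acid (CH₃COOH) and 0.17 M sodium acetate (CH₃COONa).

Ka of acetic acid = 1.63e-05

pKa = -log(1.63e-05) = 4.79. pH = pKa + log([A⁻]/[HA]) = 4.79 + log(0.17/0.17)

pH = 4.79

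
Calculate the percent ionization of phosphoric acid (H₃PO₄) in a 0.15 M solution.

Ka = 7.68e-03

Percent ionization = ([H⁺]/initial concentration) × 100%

Using Ka equilibrium: x² + Ka×x - Ka×C = 0. Solving: [H⁺] = 3.0318e-02. Percent = (3.0318e-02/0.15) × 100

Percent ionization = 20.2%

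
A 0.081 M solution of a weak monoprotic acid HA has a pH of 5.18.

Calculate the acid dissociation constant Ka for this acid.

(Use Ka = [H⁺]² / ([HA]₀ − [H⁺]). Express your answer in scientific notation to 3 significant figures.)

[H⁺] = 10^(−pH) = 10^(−5.18) = 6.607e-06 M. For HA ⇌ H⁺ + A⁻, Ka = [H⁺][A⁻]/[HA] = [H⁺]² / ([HA]₀ − [H⁺]) = (6.607e-06)² / (0.081 − 6.607e-06) = 5.39e-10.

K_a = 5.39e-10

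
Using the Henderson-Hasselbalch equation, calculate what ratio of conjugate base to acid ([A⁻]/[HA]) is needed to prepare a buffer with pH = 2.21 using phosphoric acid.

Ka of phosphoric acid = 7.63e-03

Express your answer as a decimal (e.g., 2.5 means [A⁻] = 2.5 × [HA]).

pKa = -log(7.63e-03) = 2.1175. pH = pKa + log([A⁻]/[HA]), so log([A⁻]/[HA]) = pH − pKa = 2.21 − 2.1175 = 0.0925. [A⁻]/[HA] = 10^(0.0925) = 1.24

[A⁻]/[HA] = 1.24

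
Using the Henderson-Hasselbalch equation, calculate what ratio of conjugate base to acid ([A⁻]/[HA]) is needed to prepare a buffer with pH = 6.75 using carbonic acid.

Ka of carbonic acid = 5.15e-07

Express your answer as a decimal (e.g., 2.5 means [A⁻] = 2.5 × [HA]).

pKa = -log(5.15e-07) = 6.2882. pH = pKa + log([A⁻]/[HA]), so log([A⁻]/[HA]) = pH − pKa = 6.75 − 6.2882 = 0.4618. [A⁻]/[HA] = 10^(0.4618) = 2.90

[A⁻]/[HA] = 2.90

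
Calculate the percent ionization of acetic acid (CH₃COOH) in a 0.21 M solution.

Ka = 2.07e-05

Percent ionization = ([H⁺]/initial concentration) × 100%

Using Ka equilibrium: x² + Ka×x - Ka×C = 0. Solving: [H⁺] = 2.0746e-03. Percent = (2.0746e-03/0.21) × 100

Percent ionization = 0.988%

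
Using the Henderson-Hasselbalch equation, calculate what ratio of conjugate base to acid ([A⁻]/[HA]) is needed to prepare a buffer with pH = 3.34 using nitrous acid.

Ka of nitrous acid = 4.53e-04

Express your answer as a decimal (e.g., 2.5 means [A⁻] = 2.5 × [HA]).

pKa = -log(4.53e-04) = 3.3439. pH = pKa + log([A⁻]/[HA]), so log([A⁻]/[HA]) = pH − pKa = 3.34 − 3.3439 = -0.0039. [A⁻]/[HA] = 10^(-0.0039) = 0.991

[A⁻]/[HA] = 0.991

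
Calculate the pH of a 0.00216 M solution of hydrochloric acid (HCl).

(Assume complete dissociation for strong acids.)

[H⁺] = 0.00216 M for strong acid. pH = -log[H⁺] = -log(0.00216)

pH = 2.67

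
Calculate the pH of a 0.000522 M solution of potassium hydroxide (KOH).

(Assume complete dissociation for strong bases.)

[OH⁻] = 0.000522 M for strong base. pOH = -log[OH⁻] = 3.28, pH = 14 - pOH

pH = 10.72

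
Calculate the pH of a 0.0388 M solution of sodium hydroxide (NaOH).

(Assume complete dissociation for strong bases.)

[OH⁻] = 0.0388 M for strong base. pOH = -log[OH⁻] = 1.41, pH = 14 - pOH

pH = 12.59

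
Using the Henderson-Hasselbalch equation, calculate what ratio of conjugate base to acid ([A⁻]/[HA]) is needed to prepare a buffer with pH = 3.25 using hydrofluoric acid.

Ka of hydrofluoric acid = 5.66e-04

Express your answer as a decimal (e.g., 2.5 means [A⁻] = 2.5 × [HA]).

pKa = -log(5.66e-04) = 3.2472. pH = pKa + log([A⁻]/[HA]), so log([A⁻]/[HA]) = pH − pKa = 3.25 − 3.2472 = 0.0028. [A⁻]/[HA] = 10^(0.0028) = 1.01

[A⁻]/[HA] = 1.01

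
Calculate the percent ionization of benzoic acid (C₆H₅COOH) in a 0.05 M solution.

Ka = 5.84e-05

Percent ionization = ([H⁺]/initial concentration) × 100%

Using Ka equilibrium: x² + Ka×x - Ka×C = 0. Solving: [H⁺] = 1.6799e-03. Percent = (1.6799e-03/0.05) × 100

Percent ionization = 3.36%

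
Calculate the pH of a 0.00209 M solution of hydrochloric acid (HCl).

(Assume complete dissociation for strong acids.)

[H⁺] = 0.00209 M for strong acid. pH = -log[H⁺] = -log(0.00209)

pH = 2.68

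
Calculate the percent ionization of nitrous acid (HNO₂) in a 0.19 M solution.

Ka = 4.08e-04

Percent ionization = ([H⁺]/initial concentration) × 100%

Using Ka equilibrium: x² + Ka×x - Ka×C = 0. Solving: [H⁺] = 8.6029e-03. Percent = (8.6029e-03/0.19) × 100

Percent ionization = 4.53%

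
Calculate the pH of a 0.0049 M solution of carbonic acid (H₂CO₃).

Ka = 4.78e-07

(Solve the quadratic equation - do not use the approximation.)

x² + Ka×x - Ka×C = 0. Using quadratic formula: [H⁺] = 4.8158e-05

pH = 4.32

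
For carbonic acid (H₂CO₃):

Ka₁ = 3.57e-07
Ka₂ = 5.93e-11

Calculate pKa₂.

pKa₂ = -log(Ka₂) = -log(5.93e-11) = 10.23.

pK_{a2} = 10.23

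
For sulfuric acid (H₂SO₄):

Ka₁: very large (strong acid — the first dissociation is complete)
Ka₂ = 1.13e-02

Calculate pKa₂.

pKa₂ = -log(Ka₂) = -log(1.13e-02) = 1.95.

pK_{a2} = 1.95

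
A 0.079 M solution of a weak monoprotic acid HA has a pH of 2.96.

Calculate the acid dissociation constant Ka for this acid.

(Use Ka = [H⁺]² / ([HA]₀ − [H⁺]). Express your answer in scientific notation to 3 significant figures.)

[H⁺] = 10^(−pH) = 10^(−2.96) = 1.096e-03 M. For HA ⇌ H⁺ + A⁻, Ka = [H⁺][A⁻]/[HA] = [H⁺]² / ([HA]₀ − [H⁺]) = (1.096e-03)² / (0.079 − 1.096e-03) = 1.54e-05.

K_a = 1.54e-05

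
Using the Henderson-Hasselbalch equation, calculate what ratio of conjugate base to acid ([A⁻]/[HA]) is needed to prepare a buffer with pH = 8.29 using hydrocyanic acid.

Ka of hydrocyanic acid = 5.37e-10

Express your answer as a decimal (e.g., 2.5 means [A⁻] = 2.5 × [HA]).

pKa = -log(5.37e-10) = 9.2700. pH = pKa + log([A⁻]/[HA]), so log([A⁻]/[HA]) = pH − pKa = 8.29 − 9.2700 = -0.9800. [A⁻]/[HA] = 10^(-0.9800) = 0.105

[A⁻]/[HA] = 0.105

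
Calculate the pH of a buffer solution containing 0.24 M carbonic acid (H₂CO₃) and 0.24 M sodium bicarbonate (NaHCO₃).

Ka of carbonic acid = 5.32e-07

pKa = -log(5.32e-07) = 6.27. pH = pKa + log([A⁻]/[HA]) = 6.27 + log(0.24/0.24)

pH = 6.27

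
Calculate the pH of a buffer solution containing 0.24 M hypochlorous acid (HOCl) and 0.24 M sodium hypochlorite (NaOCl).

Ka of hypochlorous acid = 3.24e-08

pKa = -log(3.24e-08) = 7.49. pH = pKa + log([A⁻]/[HA]) = 7.49 + log(0.24/0.24)

pH = 7.49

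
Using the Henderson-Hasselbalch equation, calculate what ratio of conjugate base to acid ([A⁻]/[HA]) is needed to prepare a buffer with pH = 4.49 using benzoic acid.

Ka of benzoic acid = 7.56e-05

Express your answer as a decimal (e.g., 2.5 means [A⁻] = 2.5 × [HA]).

pKa = -log(7.56e-05) = 4.1215. pH = pKa + log([A⁻]/[HA]), so log([A⁻]/[HA]) = pH − pKa = 4.49 − 4.1215 = 0.3685. [A⁻]/[HA] = 10^(0.3685) = 2.34

[A⁻]/[HA] = 2.34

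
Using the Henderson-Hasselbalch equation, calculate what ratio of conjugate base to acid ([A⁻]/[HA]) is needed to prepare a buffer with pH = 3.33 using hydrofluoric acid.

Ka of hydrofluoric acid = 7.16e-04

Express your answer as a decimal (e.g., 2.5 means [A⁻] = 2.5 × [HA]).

pKa = -log(7.16e-04) = 3.1451. pH = pKa + log([A⁻]/[HA]), so log([A⁻]/[HA]) = pH − pKa = 3.33 − 3.1451 = 0.1849. [A⁻]/[HA] = 10^(0.1849) = 1.53

[A⁻]/[HA] = 1.53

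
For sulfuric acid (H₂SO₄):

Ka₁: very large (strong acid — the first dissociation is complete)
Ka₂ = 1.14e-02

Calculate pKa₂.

pKa₂ = -log(Ka₂) = -log(1.14e-02) = 1.94.

pK_{a2} = 1.94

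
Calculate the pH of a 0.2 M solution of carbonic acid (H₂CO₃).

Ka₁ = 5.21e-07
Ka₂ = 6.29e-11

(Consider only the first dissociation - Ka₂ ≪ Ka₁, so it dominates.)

First dissociation dominates. From Ka₁ = [H⁺][HA⁻]/[H₂A], x² + Ka₁·x − Ka₁·C = 0 with C = 0.2 M and Ka₁ = 5.21e-07. Solving: [H⁺] = (−Ka₁ + √(Ka₁² + 4·Ka₁·C)) / 2 = 3.2254e-04 M. pH = -log(3.2254e-04) = 3.49.

pH = 3.49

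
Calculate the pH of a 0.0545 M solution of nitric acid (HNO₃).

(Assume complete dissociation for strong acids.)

[H⁺] = 0.0545 M for strong acid. pH = -log[H⁺] = -log(0.0545)

pH = 1.26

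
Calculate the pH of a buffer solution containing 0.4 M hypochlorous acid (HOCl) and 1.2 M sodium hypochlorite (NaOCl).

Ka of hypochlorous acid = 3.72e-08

pKa = -log(3.72e-08) = 7.43. pH = pKa + log([A⁻]/[HA]) = 7.43 + log(1.2/0.4)

pH = 7.91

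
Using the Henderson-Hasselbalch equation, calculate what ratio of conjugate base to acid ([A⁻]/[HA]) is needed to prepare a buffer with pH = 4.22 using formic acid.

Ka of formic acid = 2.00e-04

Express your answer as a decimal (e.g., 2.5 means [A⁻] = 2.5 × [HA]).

pKa = -log(2.00e-04) = 3.6990. pH = pKa + log([A⁻]/[HA]), so log([A⁻]/[HA]) = pH − pKa = 4.22 − 3.6990 = 0.5210. [A⁻]/[HA] = 10^(0.5210) = 3.32

[A⁻]/[HA] = 3.32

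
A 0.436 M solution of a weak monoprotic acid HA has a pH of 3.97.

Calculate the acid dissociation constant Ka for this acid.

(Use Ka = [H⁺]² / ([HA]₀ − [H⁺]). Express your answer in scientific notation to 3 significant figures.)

[H⁺] = 10^(−pH) = 10^(−3.97) = 1.072e-04 M. For HA ⇌ H⁺ + A⁻, Ka = [H⁺][A⁻]/[HA] = [H⁺]² / ([HA]₀ − [H⁺]) = (1.072e-04)² / (0.436 − 1.072e-04) = 2.63e-08.

K_a = 2.63e-08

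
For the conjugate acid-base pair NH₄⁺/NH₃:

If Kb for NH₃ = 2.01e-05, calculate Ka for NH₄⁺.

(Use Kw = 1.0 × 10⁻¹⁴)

For a conjugate pair Ka × Kb = Kw, so Ka = Kw/Kb = 1.0 × 10⁻¹⁴ / 2.01e-05 = 4.98e-10.

K_a = 4.98e-10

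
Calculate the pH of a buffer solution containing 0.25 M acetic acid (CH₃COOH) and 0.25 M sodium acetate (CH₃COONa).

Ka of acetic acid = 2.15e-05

pKa = -log(2.15e-05) = 4.67. pH = pKa + log([A⁻]/[HA]) = 4.67 + log(0.25/0.25)

pH = 4.67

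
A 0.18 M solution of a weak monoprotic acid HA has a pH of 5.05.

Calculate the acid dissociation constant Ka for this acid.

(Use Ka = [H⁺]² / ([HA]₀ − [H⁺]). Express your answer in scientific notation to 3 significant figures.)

[H⁺] = 10^(−pH) = 10^(−5.05) = 8.913e-06 M. For HA ⇌ H⁺ + A⁻, Ka = [H⁺][A⁻]/[HA] = [H⁺]² / ([HA]₀ − [H⁺]) = (8.913e-06)² / (0.18 − 8.913e-06) = 4.41e-10.

K_a = 4.41e-10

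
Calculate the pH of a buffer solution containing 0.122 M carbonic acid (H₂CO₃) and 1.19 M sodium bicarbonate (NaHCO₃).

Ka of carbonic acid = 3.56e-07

pKa = -log(3.56e-07) = 6.45. pH = pKa + log([A⁻]/[HA]) = 6.45 + log(1.19/0.122)

pH = 7.44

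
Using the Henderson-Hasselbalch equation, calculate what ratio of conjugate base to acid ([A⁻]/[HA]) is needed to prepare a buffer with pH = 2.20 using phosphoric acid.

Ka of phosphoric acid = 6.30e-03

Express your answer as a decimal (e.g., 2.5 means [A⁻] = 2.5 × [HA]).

pKa = -log(6.30e-03) = 2.2007. pH = pKa + log([A⁻]/[HA]), so log([A⁻]/[HA]) = pH − pKa = 2.20 − 2.2007 = -0.0007. [A⁻]/[HA] = 10^(-0.0007) = 0.998

[A⁻]/[HA] = 0.998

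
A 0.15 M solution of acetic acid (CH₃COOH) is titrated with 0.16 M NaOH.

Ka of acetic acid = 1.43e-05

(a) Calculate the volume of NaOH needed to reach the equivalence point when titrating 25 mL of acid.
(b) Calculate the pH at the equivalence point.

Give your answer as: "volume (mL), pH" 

moles acid = 0.15 × 25/1000 = 0.00375 mol; V_base = moles/0.16 × 1000 = 23.4 mL. At equivalence only the conjugate base is present: [A⁻] = 0.00375/0.048 = 7.7419e-02 M. Kb = Kw/Ka = 6.99e-10; [OH⁻] = √(Kb × [A⁻]) = 7.3579e-06; pOH = 5.13; pH = 14 - pOH = 8.87.

V = 23.4 mL, pH = 8.87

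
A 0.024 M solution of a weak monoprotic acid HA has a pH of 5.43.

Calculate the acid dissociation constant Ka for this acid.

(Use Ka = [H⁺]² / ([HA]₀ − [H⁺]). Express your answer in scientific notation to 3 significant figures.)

[H⁺] = 10^(−pH) = 10^(−5.43) = 3.715e-06 M. For HA ⇌ H⁺ + A⁻, Ka = [H⁺][A⁻]/[HA] = [H⁺]² / ([HA]₀ − [H⁺]) = (3.715e-06)² / (0.024 − 3.715e-06) = 5.75e-10.

K_a = 5.75e-10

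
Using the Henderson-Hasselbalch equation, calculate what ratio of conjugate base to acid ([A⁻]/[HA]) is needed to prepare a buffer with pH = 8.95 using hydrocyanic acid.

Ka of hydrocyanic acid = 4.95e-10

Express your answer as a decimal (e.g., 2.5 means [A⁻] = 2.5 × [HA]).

pKa = -log(4.95e-10) = 9.3054. pH = pKa + log([A⁻]/[HA]), so log([A⁻]/[HA]) = pH − pKa = 8.95 − 9.3054 = -0.3554. [A⁻]/[HA] = 10^(-0.3554) = 0.441

[A⁻]/[HA] = 0.441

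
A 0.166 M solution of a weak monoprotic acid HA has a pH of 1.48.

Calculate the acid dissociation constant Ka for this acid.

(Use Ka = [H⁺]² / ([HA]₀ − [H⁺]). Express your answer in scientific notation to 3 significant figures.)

[H⁺] = 10^(−pH) = 10^(−1.48) = 3.311e-02 M. For HA ⇌ H⁺ + A⁻, Ka = [H⁺][A⁻]/[HA] = [H⁺]² / ([HA]₀ − [H⁺]) = (3.311e-02)² / (0.166 − 3.311e-02) = 8.25e-03.

K_a = 8.25e-03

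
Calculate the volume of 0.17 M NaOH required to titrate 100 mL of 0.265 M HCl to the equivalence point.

At equivalence: moles acid = moles base. moles HCl = 0.265 × 100/1000 = 0.0265 mol. V_base = moles / 0.17 × 1000 = 155.9 mL.

V_{base} = 155.9 mL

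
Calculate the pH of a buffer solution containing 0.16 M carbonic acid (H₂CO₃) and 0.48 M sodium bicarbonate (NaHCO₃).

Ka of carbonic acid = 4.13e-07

pKa = -log(4.13e-07) = 6.38. pH = pKa + log([A⁻]/[HA]) = 6.38 + log(0.48/0.16)

pH = 6.86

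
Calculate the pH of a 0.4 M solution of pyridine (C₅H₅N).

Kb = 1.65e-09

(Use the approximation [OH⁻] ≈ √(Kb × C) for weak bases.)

[OH⁻] = √(Kb × C) = √(1.65e-09 × 0.4) = 2.5690e-05. pOH = 4.59, pH = 14 - pOH

pH = 9.41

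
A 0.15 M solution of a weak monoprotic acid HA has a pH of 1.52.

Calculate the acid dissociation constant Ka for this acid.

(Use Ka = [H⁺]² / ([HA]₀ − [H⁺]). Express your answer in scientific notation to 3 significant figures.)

[H⁺] = 10^(−pH) = 10^(−1.52) = 3.020e-02 M. For HA ⇌ H⁺ + A⁻, Ka = [H⁺][A⁻]/[HA] = [H⁺]² / ([HA]₀ − [H⁺]) = (3.020e-02)² / (0.15 − 3.020e-02) = 7.61e-03.

K_a = 7.61e-03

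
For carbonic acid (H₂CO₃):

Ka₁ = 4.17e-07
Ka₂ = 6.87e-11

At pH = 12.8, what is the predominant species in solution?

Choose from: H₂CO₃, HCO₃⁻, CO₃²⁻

pKa₁ = 6.38, pKa₂ = 10.16. For a polyprotic acid the predominant species crosses at each pKa: below pKa_n the protonated form dominates, above it the deprotonated form does. At pH = 12.8, the predominant species is CO₃²⁻.

CO₃²⁻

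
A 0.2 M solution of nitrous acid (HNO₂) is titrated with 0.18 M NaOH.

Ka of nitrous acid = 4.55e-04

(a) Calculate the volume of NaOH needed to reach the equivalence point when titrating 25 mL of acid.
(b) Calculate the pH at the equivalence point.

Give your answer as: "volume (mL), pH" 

moles acid = 0.2 × 25/1000 = 0.005 mol; V_base = moles/0.18 × 1000 = 27.8 mL. At equivalence only the conjugate base is present: [A⁻] = 0.005/0.053 = 9.4737e-02 M. Kb = Kw/Ka = 2.20e-11; [OH⁻] = √(Kb × [A⁻]) = 1.4430e-06; pOH = 5.84; pH = 14 - pOH = 8.16.

V = 27.8 mL, pH = 8.16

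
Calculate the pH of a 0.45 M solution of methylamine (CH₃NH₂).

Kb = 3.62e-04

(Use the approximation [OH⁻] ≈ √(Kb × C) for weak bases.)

[OH⁻] = √(Kb × C) = √(3.62e-04 × 0.45) = 1.2763e-02. pOH = 1.89, pH = 14 - pOH

pH = 12.11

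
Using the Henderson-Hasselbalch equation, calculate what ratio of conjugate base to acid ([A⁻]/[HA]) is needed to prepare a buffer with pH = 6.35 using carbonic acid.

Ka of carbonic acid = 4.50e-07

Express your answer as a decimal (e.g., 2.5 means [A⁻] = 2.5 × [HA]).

pKa = -log(4.50e-07) = 6.3468. pH = pKa + log([A⁻]/[HA]), so log([A⁻]/[HA]) = pH − pKa = 6.35 − 6.3468 = 0.0032. [A⁻]/[HA] = 10^(0.0032) = 1.01

[A⁻]/[HA] = 1.01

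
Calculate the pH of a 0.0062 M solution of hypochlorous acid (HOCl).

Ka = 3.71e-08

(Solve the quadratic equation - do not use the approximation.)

x² + Ka×x - Ka×C = 0. Using quadratic formula: [H⁺] = 1.5148e-05

pH = 4.82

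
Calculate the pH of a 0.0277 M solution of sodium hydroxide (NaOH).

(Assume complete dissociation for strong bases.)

[OH⁻] = 0.0277 M for strong base. pOH = -log[OH⁻] = 1.56, pH = 14 - pOH

pH = 12.44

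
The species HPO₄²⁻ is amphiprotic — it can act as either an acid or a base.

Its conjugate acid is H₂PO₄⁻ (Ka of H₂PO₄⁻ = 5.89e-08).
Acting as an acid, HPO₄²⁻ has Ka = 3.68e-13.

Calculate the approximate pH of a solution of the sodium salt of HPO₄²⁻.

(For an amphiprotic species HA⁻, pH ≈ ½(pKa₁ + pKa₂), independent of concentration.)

pKa₁ = -log(5.89e-08) = 7.23; pKa₂ = -log(3.68e-13) = 12.43. For an amphiprotic species, pH ≈ ½(pKa₁ + pKa₂) = ½(7.23 + 12.43) = 9.83.

pH = 9.83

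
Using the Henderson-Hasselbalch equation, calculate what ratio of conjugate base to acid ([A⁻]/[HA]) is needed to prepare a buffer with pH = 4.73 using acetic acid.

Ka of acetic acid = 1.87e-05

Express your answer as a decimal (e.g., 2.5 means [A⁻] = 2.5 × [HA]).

pKa = -log(1.87e-05) = 4.7282. pH = pKa + log([A⁻]/[HA]), so log([A⁻]/[HA]) = pH − pKa = 4.73 − 4.7282 = 0.0018. [A⁻]/[HA] = 10^(0.0018) = 1.00

[A⁻]/[HA] = 1.00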